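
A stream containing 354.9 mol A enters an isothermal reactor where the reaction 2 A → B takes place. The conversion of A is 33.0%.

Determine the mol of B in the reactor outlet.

58.6 mol

A reacted = 0.33 × 354.9 = 117.1 mol; ν_A = −2, so ξ = 117.1/2 = 58.56 mol.
Outlet amounts (n = n₀ + ν ξ):
  A: 354.9 − 2(58.56) = 237.8
  B: 0 + 1(58.56) = 58.56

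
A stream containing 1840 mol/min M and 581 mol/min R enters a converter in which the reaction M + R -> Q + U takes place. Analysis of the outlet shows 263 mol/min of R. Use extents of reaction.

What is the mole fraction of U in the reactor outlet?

0.131

For R: n = n₀ − 1ξ → 263 = 581 − 1ξ, giving ξ = 318 mol/min.
Outlet amounts (n = n₀ + ν ξ):
  M: 1840 − 1(318) = 1522
  R: 581 − 1(318) = 263
  Q: 0 + 1(318) = 318
  U: 0 + 1(318) = 318
Total out = 2421 mol/min; y_U = 318 / 2421 = 0.1314.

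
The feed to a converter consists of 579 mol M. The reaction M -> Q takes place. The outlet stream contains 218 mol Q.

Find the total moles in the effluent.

579 mol

For Q: n = n₀ + 1ξ → 218 = 0 + 1ξ, giving ξ = 218 mol.
Outlet amounts (n = n₀ + ν ξ):
  M: 579 − 1(218) = 361
  Q: 0 + 1(218) = 218
Total out = 361 + 218 = 579 mol.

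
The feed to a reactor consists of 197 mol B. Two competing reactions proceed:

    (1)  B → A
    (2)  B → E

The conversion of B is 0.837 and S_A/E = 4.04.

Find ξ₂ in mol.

Conversion of B: B consumed = 0.837 × 197 = 164.9 mol = 1ξ₁ + 1ξ₂.
Selectivity: 1ξ₁ / (1ξ₂) = 4.04 → ξ₁ = 4.04 ξ₂.
Substitute: (1·4.04 + 1) ξ₂ = 164.9 → ξ₂ = 32.72 mol, ξ₁ = 132.2 mol.
Outlet amounts (n = n₀ + Σ ν·ξ):
  B: 197 − 1(132.2) − 1(32.72) = 32.11
  A: 0 + 1(132.2) = 132.2
  E: 0 + 1(32.72) = 32.72

ξ₂ = 32.7 mol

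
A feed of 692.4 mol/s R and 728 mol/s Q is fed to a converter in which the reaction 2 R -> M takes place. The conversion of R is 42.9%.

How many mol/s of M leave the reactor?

R reacted = 0.429 × 692.4 = 297 mol/s; ν_R = −2, so ξ = 297/2 = 148.5 mol/s.
Outlet amounts (n = n₀ + ν ξ):
  R: 692.4 − 2(148.5) = 395.4
  M: 0 + 1(148.5) = 148.5
  Q: 728 (inert)

149 mol/s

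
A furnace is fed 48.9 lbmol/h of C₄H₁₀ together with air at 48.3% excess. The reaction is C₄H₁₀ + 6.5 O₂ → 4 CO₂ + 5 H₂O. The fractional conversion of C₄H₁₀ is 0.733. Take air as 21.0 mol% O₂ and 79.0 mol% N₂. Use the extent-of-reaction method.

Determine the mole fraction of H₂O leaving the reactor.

Stoichiometric O₂ = 6.5 × 48.9 = 317.8 lbmol/h; O₂ fed = 317.8 × 1.483 = 471.4 lbmol/h.
N₂ fed = 471.4 × 79/21 = 1773 lbmol/h.
Fuel reacted = 0.733 × 48.9 → ξ = 35.84 lbmol/h.
Outlet (n = n₀ + ν ξ):
  C₄H₁₀: 48.9 − 1(35.84) = 13.06
  O₂: 471.4 − 6.5(35.84) = 238.4
  N₂: 1773 (inert)
  CO₂: 0 + 4(35.84) = 143.4
  H₂O: 0 + 5(35.84) = 179.2
Total out = 2347 lbmol/h; y_H₂O = 179.2 / 2347 = 0.07635.

0.0764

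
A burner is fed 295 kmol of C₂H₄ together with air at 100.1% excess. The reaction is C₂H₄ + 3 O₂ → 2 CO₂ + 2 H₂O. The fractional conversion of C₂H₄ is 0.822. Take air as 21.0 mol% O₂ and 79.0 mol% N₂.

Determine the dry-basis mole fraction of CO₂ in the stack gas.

Stoichiometric O₂ = 3 × 295 = 885 kmol; O₂ fed = 885 × 2.001 = 1771 kmol.
N₂ fed = 1771 × 79/21 = 6662 kmol.
Fuel reacted = 0.822 × 295 → ξ = 242.5 kmol.
Outlet (n = n₀ + ν ξ):
  C₂H₄: 295 − 1(242.5) = 52.51
  O₂: 1771 − 3(242.5) = 1043
  N₂: 6662 (inert)
  CO₂: 0 + 2(242.5) = 485
  H₂O: 0 + 2(242.5) = 485
Dry total = 8243 kmol; y_CO₂ (dry) = 485 / 8243 = 0.05884.

0.0588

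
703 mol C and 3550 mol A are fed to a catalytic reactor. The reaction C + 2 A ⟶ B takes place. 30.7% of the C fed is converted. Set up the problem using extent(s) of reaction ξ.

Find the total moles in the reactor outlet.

3820 mol

C reacted = 0.307 × 703 = 215.8 mol; ν_C = −1, so ξ = 215.8/1 = 215.8 mol.
Outlet amounts (n = n₀ + ν ξ):
  C: 703 − 1(215.8) = 487.2
  A: 3550 − 2(215.8) = 3118
  B: 0 + 1(215.8) = 215.8
Total out = 487.2 + 3118 + 215.8 = 3821 mol.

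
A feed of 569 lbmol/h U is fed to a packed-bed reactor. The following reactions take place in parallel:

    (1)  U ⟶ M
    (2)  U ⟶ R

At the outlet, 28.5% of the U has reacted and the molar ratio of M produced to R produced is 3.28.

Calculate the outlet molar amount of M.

124 lbmol/h

Conversion of U: U consumed = 0.285 × 569 = 162.2 lbmol/h = 1ξ₁ + 1ξ₂.
Selectivity: 1ξ₁ / (1ξ₂) = 3.28 → ξ₁ = 3.28 ξ₂.
Substitute: (1·3.28 + 1) ξ₂ = 162.2 → ξ₂ = 37.89 lbmol/h, ξ₁ = 124.3 lbmol/h.
Outlet amounts (n = n₀ + Σ ν·ξ):
  U: 569 − 1(124.3) − 1(37.89) = 406.8
  M: 0 + 1(124.3) = 124.3
  R: 0 + 1(37.89) = 37.89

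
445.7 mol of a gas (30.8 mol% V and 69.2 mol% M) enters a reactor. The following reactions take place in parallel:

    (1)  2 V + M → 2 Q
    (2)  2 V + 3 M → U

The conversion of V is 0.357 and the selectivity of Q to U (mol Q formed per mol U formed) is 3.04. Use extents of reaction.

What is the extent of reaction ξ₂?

Conversion of V: V consumed = 0.357 × 137.3 = 49.01 mol = 2ξ₁ + 2ξ₂.
Selectivity: 2ξ₁ / (1ξ₂) = 3.04 → ξ₁ = 1.52 ξ₂.
Substitute: (2·1.52 + 2) ξ₂ = 49.01 → ξ₂ = 9.724 mol, ξ₁ = 14.78 mol.
Outlet amounts (n = n₀ + Σ ν·ξ):
  V: 137.3 − 2(14.78) − 2(9.724) = 88.27
  M: 308.4 − 1(14.78) − 3(9.724) = 264.5
  Q: 0 + 2(14.78) = 29.56
  U: 0 + 1(9.724) = 9.724

ξ₂ = 9.72 mol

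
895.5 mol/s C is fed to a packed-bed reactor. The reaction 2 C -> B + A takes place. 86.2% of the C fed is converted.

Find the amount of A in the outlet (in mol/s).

386 mol/s

C reacted = 0.862 × 895.5 = 771.9 mol/s; ν_C = −2, so ξ = 771.9/2 = 386 mol/s.
Outlet amounts (n = n₀ + ν ξ):
  C: 895.5 − 2(386) = 123.6
  B: 0 + 1(386) = 386
  A: 0 + 1(386) = 386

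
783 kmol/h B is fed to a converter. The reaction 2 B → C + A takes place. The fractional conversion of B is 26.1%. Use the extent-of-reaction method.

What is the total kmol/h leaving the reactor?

B reacted = 0.261 × 783 = 204.4 kmol/h; ν_B = −2, so ξ = 204.4/2 = 102.2 kmol/h.
Outlet amounts (n = n₀ + ν ξ):
  B: 783 − 2(102.2) = 578.6
  C: 0 + 1(102.2) = 102.2
  A: 0 + 1(102.2) = 102.2
Total out = 578.6 + 102.2 + 102.2 = 783 kmol/h.

783 kmol/h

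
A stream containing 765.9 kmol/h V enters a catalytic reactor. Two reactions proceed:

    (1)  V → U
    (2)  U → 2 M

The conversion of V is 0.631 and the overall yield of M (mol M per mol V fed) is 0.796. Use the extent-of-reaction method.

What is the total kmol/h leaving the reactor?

1070 kmol/h

Conversion of V: V consumed = 1ξ₁ = 0.631 × 765.9 → ξ₁ = 483.3 kmol/h.
Yield of M: 2ξ₂ / 765.9 = 0.796 → ξ₂ = 304.8 kmol/h.
Outlet amounts (n = n₀ + Σ ν·ξ):
  V: 765.9 − 1(483.3) = 282.6
  U: 0 + 1(483.3) − 1(304.8) = 178.5
  M: 0 + 2(304.8) = 609.7
Total out = 282.6 + 178.5 + 609.7 = 1071 kmol/h.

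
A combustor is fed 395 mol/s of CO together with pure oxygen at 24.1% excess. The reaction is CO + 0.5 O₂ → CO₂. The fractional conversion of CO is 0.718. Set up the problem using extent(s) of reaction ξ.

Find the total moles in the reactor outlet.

498 mol/s

Stoichiometric O₂ = 0.5 × 395 = 197.5 mol/s; O₂ fed = 197.5 × 1.241 = 245.1 mol/s.
Fuel reacted = 0.718 × 395 → ξ = 283.6 mol/s.
Outlet (n = n₀ + ν ξ):
  CO: 395 − 1(283.6) = 111.4
  O₂: 245.1 − 0.5(283.6) = 103.3
  CO₂: 0 + 1(283.6) = 283.6
Total out = 111.4 + 103.3 + 283.6 = 498.3 mol/s.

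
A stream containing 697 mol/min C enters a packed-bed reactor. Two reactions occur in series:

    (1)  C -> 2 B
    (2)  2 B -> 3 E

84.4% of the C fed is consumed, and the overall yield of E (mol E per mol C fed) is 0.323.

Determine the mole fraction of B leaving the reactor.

0.755

Conversion of C: C consumed = 1ξ₁ = 0.844 × 697 → ξ₁ = 588.3 mol/min.
Yield of E: 3ξ₂ / 697 = 0.323 → ξ₂ = 75.04 mol/min.
Outlet amounts (n = n₀ + Σ ν·ξ):
  C: 697 − 1(588.3) = 108.7
  B: 0 + 2(588.3) − 2(75.04) = 1026
  E: 0 + 3(75.04) = 225.1
Total out = 1360 mol/min; y_B = 1026 / 1360 = 0.7546.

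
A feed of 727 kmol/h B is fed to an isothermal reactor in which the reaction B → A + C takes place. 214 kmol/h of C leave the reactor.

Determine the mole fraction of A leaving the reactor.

For C: n = n₀ + 1ξ → 214 = 0 + 1ξ, giving ξ = 214 kmol/h.
Outlet amounts (n = n₀ + ν ξ):
  B: 727 − 1(214) = 513
  A: 0 + 1(214) = 214
  C: 0 + 1(214) = 214
Total out = 941 kmol/h; y_A = 214 / 941 = 0.2274.

0.227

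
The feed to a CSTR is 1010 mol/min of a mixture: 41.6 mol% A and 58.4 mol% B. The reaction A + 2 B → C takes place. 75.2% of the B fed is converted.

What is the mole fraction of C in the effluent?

0.392

B reacted = 0.752 × 589.8 = 443.6 mol/min; ν_B = −2, so ξ = 443.6/2 = 221.8 mol/min.
Outlet amounts (n = n₀ + ν ξ):
  A: 420.2 − 1(221.8) = 198.4
  B: 589.8 − 2(221.8) = 146.3
  C: 0 + 1(221.8) = 221.8
Total out = 566.4 mol/min; y_C = 221.8 / 566.4 = 0.3915.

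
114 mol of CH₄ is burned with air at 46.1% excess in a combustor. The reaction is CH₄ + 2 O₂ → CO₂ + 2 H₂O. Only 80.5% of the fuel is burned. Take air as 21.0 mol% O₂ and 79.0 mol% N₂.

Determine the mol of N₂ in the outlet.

Stoichiometric O₂ = 2 × 114 = 228 mol; O₂ fed = 228 × 1.461 = 333.1 mol.
N₂ fed = 333.1 × 79/21 = 1253 mol.
Fuel reacted = 0.805 × 114 → ξ = 91.77 mol.
Outlet (n = n₀ + ν ξ):
  CH₄: 114 − 1(91.77) = 22.23
  O₂: 333.1 − 2(91.77) = 149.6
  N₂: 1253 (inert)
  CO₂: 0 + 1(91.77) = 91.77
  H₂O: 0 + 2(91.77) = 183.5

1250 mol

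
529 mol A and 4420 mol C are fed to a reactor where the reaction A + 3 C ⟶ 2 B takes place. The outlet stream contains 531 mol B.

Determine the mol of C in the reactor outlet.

3620 mol

For B: n = n₀ + 2ξ → 531 = 0 + 2ξ, giving ξ = 265.5 mol.
Outlet amounts (n = n₀ + ν ξ):
  A: 529 − 1(265.5) = 263.5
  C: 4420 − 3(265.5) = 3624
  B: 0 + 2(265.5) = 531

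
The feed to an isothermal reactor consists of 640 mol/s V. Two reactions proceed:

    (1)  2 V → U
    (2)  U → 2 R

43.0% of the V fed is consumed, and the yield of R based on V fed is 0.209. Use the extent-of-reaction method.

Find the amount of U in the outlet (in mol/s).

Conversion of V: V consumed = 2ξ₁ = 0.43 × 640 → ξ₁ = 137.6 mol/s.
Yield of R: 2ξ₂ / 640 = 0.209 → ξ₂ = 66.88 mol/s.
Outlet amounts (n = n₀ + Σ ν·ξ):
  V: 640 − 2(137.6) = 364.8
  U: 0 + 1(137.6) − 1(66.88) = 70.72
  R: 0 + 2(66.88) = 133.8

70.7 mol/s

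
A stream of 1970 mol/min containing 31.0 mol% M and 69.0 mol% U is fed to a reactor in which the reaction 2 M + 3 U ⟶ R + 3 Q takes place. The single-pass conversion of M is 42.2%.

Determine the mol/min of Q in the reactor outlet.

387 mol/min

M reacted = 0.422 × 610.7 = 257.7 mol/min; ν_M = −2, so ξ = 257.7/2 = 128.9 mol/min.
Outlet amounts (n = n₀ + ν ξ):
  M: 610.7 − 2(128.9) = 353
  U: 1359 − 3(128.9) = 972.7
  R: 0 + 1(128.9) = 128.9
  Q: 0 + 3(128.9) = 386.6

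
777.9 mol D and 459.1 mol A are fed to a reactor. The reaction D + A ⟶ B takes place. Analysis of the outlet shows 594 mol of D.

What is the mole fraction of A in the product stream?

For D: n = n₀ − 1ξ → 594 = 777.9 − 1ξ, giving ξ = 183.9 mol.
Outlet amounts (n = n₀ + ν ξ):
  D: 777.9 − 1(183.9) = 594
  A: 459.1 − 1(183.9) = 275.2
  B: 0 + 1(183.9) = 183.9
Total out = 1053 mol; y_A = 275.2 / 1053 = 0.2613.

0.261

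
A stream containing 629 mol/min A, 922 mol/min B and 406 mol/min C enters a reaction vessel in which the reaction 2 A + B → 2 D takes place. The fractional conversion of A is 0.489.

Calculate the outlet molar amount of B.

A reacted = 0.489 × 629 = 307.6 mol/min; ν_A = −2, so ξ = 307.6/2 = 153.8 mol/min.
Outlet amounts (n = n₀ + ν ξ):
  A: 629 − 2(153.8) = 321.4
  B: 922 − 1(153.8) = 768.2
  D: 0 + 2(153.8) = 307.6
  C: 406 (inert)

768 mol/min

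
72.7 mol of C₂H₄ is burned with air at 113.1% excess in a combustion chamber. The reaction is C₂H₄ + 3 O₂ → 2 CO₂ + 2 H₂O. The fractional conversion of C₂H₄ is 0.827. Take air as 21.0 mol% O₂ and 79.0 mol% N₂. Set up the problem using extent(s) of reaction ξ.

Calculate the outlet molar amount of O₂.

284 mol

Stoichiometric O₂ = 3 × 72.7 = 218.1 mol; O₂ fed = 218.1 × 2.131 = 464.8 mol.
N₂ fed = 464.8 × 79/21 = 1748 mol.
Fuel reacted = 0.827 × 72.7 → ξ = 60.12 mol.
Outlet (n = n₀ + ν ξ):
  C₂H₄: 72.7 − 1(60.12) = 12.58
  O₂: 464.8 − 3(60.12) = 284.4
  N₂: 1748 (inert)
  CO₂: 0 + 2(60.12) = 120.2
  H₂O: 0 + 2(60.12) = 120.2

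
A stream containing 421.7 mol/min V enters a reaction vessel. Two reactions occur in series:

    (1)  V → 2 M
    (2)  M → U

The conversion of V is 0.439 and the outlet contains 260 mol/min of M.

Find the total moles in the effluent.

607 mol/min

Conversion of V: V consumed = 1ξ₁ = 0.439 × 421.7 → ξ₁ = 185.1 mol/min.
M balance: n_M = 0 + 2ξ₁ − 1ξ₂ = 260 → ξ₂ = (2·185.1 − 260)/1 = 110.3 mol/min.
Outlet amounts (n = n₀ + Σ ν·ξ):
  V: 421.7 − 1(185.1) = 236.6
  M: 0 + 2(185.1) − 1(110.3) = 260
  U: 0 + 1(110.3) = 110.3
Total out = 236.6 + 260 + 110.3 = 606.8 mol/min.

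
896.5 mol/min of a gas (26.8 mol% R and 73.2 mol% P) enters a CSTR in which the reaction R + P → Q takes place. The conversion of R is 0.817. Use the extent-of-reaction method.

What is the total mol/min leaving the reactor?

700 mol/min

R reacted = 0.817 × 240.3 = 196.3 mol/min; ν_R = −1, so ξ = 196.3/1 = 196.3 mol/min.
Outlet amounts (n = n₀ + ν ξ):
  R: 240.3 − 1(196.3) = 43.97
  P: 656.2 − 1(196.3) = 459.9
  Q: 0 + 1(196.3) = 196.3
Total out = 43.97 + 459.9 + 196.3 = 700.2 mol/min.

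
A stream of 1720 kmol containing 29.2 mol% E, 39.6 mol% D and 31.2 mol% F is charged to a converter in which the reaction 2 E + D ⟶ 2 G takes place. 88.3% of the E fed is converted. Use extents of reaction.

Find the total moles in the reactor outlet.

1500 kmol

E reacted = 0.883 × 502.2 = 443.5 kmol; ν_E = −2, so ξ = 443.5/2 = 221.7 kmol.
Outlet amounts (n = n₀ + ν ξ):
  E: 502.2 − 2(221.7) = 58.76
  D: 681.1 − 1(221.7) = 459.4
  G: 0 + 2(221.7) = 443.5
  F: 536.6 (inert)
Total out = 58.76 + 459.4 + 443.5 + 536.6 = 1498 kmol.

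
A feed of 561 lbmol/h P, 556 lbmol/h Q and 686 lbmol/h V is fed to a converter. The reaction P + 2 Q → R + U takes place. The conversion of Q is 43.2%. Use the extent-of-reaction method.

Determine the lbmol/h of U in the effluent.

120 lbmol/h

Q reacted = 0.432 × 556 = 240.2 lbmol/h; ν_Q = −2, so ξ = 240.2/2 = 120.1 lbmol/h.
Outlet amounts (n = n₀ + ν ξ):
  P: 561 − 1(120.1) = 440.9
  Q: 556 − 2(120.1) = 315.8
  R: 0 + 1(120.1) = 120.1
  U: 0 + 1(120.1) = 120.1
  V: 686 (inert)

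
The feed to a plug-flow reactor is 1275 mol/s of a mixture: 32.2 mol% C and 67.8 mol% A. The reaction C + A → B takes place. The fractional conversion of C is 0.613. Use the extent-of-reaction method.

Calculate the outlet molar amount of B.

252 mol/s

C reacted = 0.613 × 410.6 = 251.7 mol/s; ν_C = −1, so ξ = 251.7/1 = 251.7 mol/s.
Outlet amounts (n = n₀ + ν ξ):
  C: 410.6 − 1(251.7) = 158.9
  A: 864.5 − 1(251.7) = 612.8
  B: 0 + 1(251.7) = 251.7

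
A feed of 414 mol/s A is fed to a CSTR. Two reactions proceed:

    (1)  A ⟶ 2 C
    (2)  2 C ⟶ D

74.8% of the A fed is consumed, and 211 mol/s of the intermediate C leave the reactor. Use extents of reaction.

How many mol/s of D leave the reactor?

Conversion of A: A consumed = 1ξ₁ = 0.748 × 414 → ξ₁ = 309.7 mol/s.
C balance: n_C = 0 + 2ξ₁ − 2ξ₂ = 211 → ξ₂ = (2·309.7 − 211)/2 = 204.2 mol/s.
Outlet amounts (n = n₀ + Σ ν·ξ):
  A: 414 − 1(309.7) = 104.3
  C: 0 + 2(309.7) − 2(204.2) = 211
  D: 0 + 1(204.2) = 204.2

204 mol/s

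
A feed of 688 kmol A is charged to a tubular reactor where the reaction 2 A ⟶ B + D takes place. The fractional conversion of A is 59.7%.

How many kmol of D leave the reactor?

A reacted = 0.597 × 688 = 410.7 kmol; ν_A = −2, so ξ = 410.7/2 = 205.4 kmol.
Outlet amounts (n = n₀ + ν ξ):
  A: 688 − 2(205.4) = 277.3
  B: 0 + 1(205.4) = 205.4
  D: 0 + 1(205.4) = 205.4

205 kmol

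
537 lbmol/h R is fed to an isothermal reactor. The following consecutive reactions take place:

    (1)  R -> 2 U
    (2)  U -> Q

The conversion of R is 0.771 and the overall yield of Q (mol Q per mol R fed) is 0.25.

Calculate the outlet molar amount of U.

694 lbmol/h

Conversion of R: R consumed = 1ξ₁ = 0.771 × 537 → ξ₁ = 414 lbmol/h.
Yield of Q: 1ξ₂ / 537 = 0.25 → ξ₂ = 134.2 lbmol/h.
Outlet amounts (n = n₀ + Σ ν·ξ):
  R: 537 − 1(414) = 123
  U: 0 + 2(414) − 1(134.2) = 693.8
  Q: 0 + 1(134.2) = 134.2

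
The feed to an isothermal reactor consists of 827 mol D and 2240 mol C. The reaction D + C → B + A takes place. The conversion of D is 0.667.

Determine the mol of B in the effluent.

552 mol

D reacted = 0.667 × 827 = 551.6 mol; ν_D = −1, so ξ = 551.6/1 = 551.6 mol.
Outlet amounts (n = n₀ + ν ξ):
  D: 827 − 1(551.6) = 275.4
  C: 2240 − 1(551.6) = 1688
  B: 0 + 1(551.6) = 551.6
  A: 0 + 1(551.6) = 551.6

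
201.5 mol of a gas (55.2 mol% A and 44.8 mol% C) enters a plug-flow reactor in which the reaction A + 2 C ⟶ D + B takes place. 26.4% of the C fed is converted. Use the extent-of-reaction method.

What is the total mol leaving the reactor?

190 mol

C reacted = 0.264 × 90.27 = 23.83 mol; ν_C = −2, so ξ = 23.83/2 = 11.92 mol.
Outlet amounts (n = n₀ + ν ξ):
  A: 111.2 − 1(11.92) = 99.31
  C: 90.27 − 2(11.92) = 66.44
  D: 0 + 1(11.92) = 11.92
  B: 0 + 1(11.92) = 11.92
Total out = 99.31 + 66.44 + 11.92 + 11.92 = 189.6 mol.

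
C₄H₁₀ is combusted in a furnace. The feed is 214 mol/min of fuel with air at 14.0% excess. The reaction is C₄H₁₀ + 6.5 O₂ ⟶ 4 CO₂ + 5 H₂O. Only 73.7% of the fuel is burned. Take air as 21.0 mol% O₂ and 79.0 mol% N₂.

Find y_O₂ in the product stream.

0.0701

Stoichiometric O₂ = 6.5 × 214 = 1391 mol/min; O₂ fed = 1391 × 1.140 = 1586 mol/min.
N₂ fed = 1586 × 79/21 = 5965 mol/min.
Fuel reacted = 0.737 × 214 → ξ = 157.7 mol/min.
Outlet (n = n₀ + ν ξ):
  C₄H₁₀: 214 − 1(157.7) = 56.28
  O₂: 1586 − 6.5(157.7) = 560.6
  N₂: 5965 (inert)
  CO₂: 0 + 4(157.7) = 630.9
  H₂O: 0 + 5(157.7) = 788.6
Total out = 8002 mol/min; y_O₂ = 560.6 / 8002 = 0.07006.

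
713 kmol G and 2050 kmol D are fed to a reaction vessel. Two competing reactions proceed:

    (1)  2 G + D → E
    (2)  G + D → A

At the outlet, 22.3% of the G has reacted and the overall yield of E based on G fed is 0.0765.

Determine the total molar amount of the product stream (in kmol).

2600 kmol

Yield of E: 1ξ₁ / 713 = 0.0765 → ξ₁ = 54.54 kmol.
Conversion of G: 2ξ₁ + 1ξ₂ = 0.223 × 713 = 159 → ξ₂ = 49.91 kmol.
Outlet amounts (n = n₀ + Σ ν·ξ):
  G: 713 − 2(54.54) − 1(49.91) = 554
  D: 2050 − 1(54.54) − 1(49.91) = 1946
  E: 0 + 1(54.54) = 54.54
  A: 0 + 1(49.91) = 49.91
Total out = 554 + 1946 + 54.54 + 49.91 = 2604 kmol.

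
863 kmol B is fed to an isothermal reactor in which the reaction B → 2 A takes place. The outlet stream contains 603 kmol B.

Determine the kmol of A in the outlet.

520 kmol

For B: n = n₀ − 1ξ → 603 = 863 − 1ξ, giving ξ = 260 kmol.
Outlet amounts (n = n₀ + ν ξ):
  B: 863 − 1(260) = 603
  A: 0 + 2(260) = 520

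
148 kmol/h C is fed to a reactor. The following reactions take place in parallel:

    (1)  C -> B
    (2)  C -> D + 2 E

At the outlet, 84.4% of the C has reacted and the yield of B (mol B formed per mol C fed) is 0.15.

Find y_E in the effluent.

0.581

Yield of B: 1ξ₁ / 148 = 0.15 → ξ₁ = 22.2 kmol/h.
Conversion of C: 1ξ₁ + 1ξ₂ = 0.844 × 148 = 124.9 → ξ₂ = 102.7 kmol/h.
Outlet amounts (n = n₀ + Σ ν·ξ):
  C: 148 − 1(22.2) − 1(102.7) = 23.09
  B: 0 + 1(22.2) = 22.2
  D: 0 + 1(102.7) = 102.7
  E: 0 + 2(102.7) = 205.4
Total out = 353.4 kmol/h; y_E = 205.4 / 353.4 = 0.5812.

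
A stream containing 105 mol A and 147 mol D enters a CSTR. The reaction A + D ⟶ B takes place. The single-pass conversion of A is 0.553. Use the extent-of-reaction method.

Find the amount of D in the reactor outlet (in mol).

A reacted = 0.553 × 105 = 58.07 mol; ν_A = −1, so ξ = 58.07/1 = 58.07 mol.
Outlet amounts (n = n₀ + ν ξ):
  A: 105 − 1(58.07) = 46.93
  D: 147 − 1(58.07) = 88.94
  B: 0 + 1(58.07) = 58.07

88.9 mol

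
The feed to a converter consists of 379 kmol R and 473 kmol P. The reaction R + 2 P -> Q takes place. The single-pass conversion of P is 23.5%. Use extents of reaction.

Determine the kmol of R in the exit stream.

323 kmol

P reacted = 0.235 × 473 = 111.2 kmol; ν_P = −2, so ξ = 111.2/2 = 55.58 kmol.
Outlet amounts (n = n₀ + ν ξ):
  R: 379 − 1(55.58) = 323.4
  P: 473 − 2(55.58) = 361.8
  Q: 0 + 1(55.58) = 55.58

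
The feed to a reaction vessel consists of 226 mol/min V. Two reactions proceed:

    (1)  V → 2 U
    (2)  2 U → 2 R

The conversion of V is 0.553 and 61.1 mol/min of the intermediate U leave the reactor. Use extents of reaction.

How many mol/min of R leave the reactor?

189 mol/min

Conversion of V: V consumed = 1ξ₁ = 0.553 × 226 → ξ₁ = 125 mol/min.
U balance: n_U = 0 + 2ξ₁ − 2ξ₂ = 61.1 → ξ₂ = (2·125 − 61.1)/2 = 94.43 mol/min.
Outlet amounts (n = n₀ + Σ ν·ξ):
  V: 226 − 1(125) = 101
  U: 0 + 2(125) − 2(94.43) = 61.1
  R: 0 + 2(94.43) = 188.9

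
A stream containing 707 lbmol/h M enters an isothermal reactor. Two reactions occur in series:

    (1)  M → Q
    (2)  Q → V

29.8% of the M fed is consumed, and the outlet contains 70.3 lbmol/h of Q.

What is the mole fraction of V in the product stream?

Conversion of M: M consumed = 1ξ₁ = 0.298 × 707 → ξ₁ = 210.7 lbmol/h.
Q balance: n_Q = 0 + 1ξ₁ − 1ξ₂ = 70.3 → ξ₂ = (1·210.7 − 70.3)/1 = 140.4 lbmol/h.
Outlet amounts (n = n₀ + Σ ν·ξ):
  M: 707 − 1(210.7) = 496.3
  Q: 0 + 1(210.7) − 1(140.4) = 70.3
  V: 0 + 1(140.4) = 140.4
Total out = 707 lbmol/h; y_V = 140.4 / 707 = 0.1986.

0.199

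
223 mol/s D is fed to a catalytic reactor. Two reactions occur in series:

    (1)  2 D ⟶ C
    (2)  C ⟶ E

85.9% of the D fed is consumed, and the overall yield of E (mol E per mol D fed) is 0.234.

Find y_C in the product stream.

Conversion of D: D consumed = 2ξ₁ = 0.859 × 223 → ξ₁ = 95.78 mol/s.
Yield of E: 1ξ₂ / 223 = 0.234 → ξ₂ = 52.18 mol/s.
Outlet amounts (n = n₀ + Σ ν·ξ):
  D: 223 − 2(95.78) = 31.44
  C: 0 + 1(95.78) − 1(52.18) = 43.6
  E: 0 + 1(52.18) = 52.18
Total out = 127.2 mol/s; y_C = 43.6 / 127.2 = 0.3427.

0.343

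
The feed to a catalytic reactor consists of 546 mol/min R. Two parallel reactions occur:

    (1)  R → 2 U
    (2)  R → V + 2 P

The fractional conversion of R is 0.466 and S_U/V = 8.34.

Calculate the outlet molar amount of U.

Conversion of R: R consumed = 0.466 × 546 = 254.4 mol/min = 1ξ₁ + 1ξ₂.
Selectivity: 2ξ₁ / (1ξ₂) = 8.34 → ξ₁ = 4.17 ξ₂.
Substitute: (1·4.17 + 1) ξ₂ = 254.4 → ξ₂ = 49.21 mol/min, ξ₁ = 205.2 mol/min.
Outlet amounts (n = n₀ + Σ ν·ξ):
  R: 546 − 1(205.2) − 1(49.21) = 291.6
  U: 0 + 2(205.2) = 410.4
  V: 0 + 1(49.21) = 49.21
  P: 0 + 2(49.21) = 98.43

410 mol/min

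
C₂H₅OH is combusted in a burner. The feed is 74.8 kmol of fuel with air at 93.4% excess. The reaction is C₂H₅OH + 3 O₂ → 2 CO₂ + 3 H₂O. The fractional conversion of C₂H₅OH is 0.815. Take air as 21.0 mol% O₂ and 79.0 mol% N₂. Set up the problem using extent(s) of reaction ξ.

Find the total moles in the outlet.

2200 kmol

Stoichiometric O₂ = 3 × 74.8 = 224.4 kmol; O₂ fed = 224.4 × 1.934 = 434 kmol.
N₂ fed = 434 × 79/21 = 1633 kmol.
Fuel reacted = 0.815 × 74.8 → ξ = 60.96 kmol.
Outlet (n = n₀ + ν ξ):
  C₂H₅OH: 74.8 − 1(60.96) = 13.84
  O₂: 434 − 3(60.96) = 251.1
  N₂: 1633 (inert)
  CO₂: 0 + 2(60.96) = 121.9
  H₂O: 0 + 3(60.96) = 182.9
Total out = 13.84 + 251.1 + 1633 + 121.9 + 182.9 = 2202 kmol.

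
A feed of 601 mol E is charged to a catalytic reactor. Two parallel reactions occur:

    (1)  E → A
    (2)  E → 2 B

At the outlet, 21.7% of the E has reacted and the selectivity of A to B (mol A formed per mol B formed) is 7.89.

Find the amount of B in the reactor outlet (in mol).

15.5 mol

Conversion of E: E consumed = 0.217 × 601 = 130.4 mol = 1ξ₁ + 1ξ₂.
Selectivity: 1ξ₁ / (2ξ₂) = 7.89 → ξ₁ = 15.78 ξ₂.
Substitute: (1·15.78 + 1) ξ₂ = 130.4 → ξ₂ = 7.772 mol, ξ₁ = 122.6 mol.
Outlet amounts (n = n₀ + Σ ν·ξ):
  E: 601 − 1(122.6) − 1(7.772) = 470.6
  A: 0 + 1(122.6) = 122.6
  B: 0 + 2(7.772) = 15.54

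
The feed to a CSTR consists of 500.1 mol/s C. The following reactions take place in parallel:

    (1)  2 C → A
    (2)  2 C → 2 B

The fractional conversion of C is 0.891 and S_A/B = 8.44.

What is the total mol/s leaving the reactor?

290 mol/s

Conversion of C: C consumed = 0.891 × 500.1 = 445.6 mol/s = 2ξ₁ + 2ξ₂.
Selectivity: 1ξ₁ / (2ξ₂) = 8.44 → ξ₁ = 16.88 ξ₂.
Substitute: (2·16.88 + 2) ξ₂ = 445.6 → ξ₂ = 12.46 mol/s, ξ₁ = 210.3 mol/s.
Outlet amounts (n = n₀ + Σ ν·ξ):
  C: 500.1 − 2(210.3) − 2(12.46) = 54.51
  A: 0 + 1(210.3) = 210.3
  B: 0 + 2(12.46) = 24.92
Total out = 54.51 + 210.3 + 24.92 = 289.8 mol/s.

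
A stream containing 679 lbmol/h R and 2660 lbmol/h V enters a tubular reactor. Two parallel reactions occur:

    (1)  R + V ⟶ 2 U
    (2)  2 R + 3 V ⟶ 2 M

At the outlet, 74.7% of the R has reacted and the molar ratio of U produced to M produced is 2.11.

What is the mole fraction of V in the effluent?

Conversion of R: R consumed = 0.747 × 679 = 507.2 lbmol/h = 1ξ₁ + 2ξ₂.
Selectivity: 2ξ₁ / (2ξ₂) = 2.11 → ξ₁ = 2.11 ξ₂.
Substitute: (1·2.11 + 2) ξ₂ = 507.2 → ξ₂ = 123.4 lbmol/h, ξ₁ = 260.4 lbmol/h.
Outlet amounts (n = n₀ + Σ ν·ξ):
  R: 679 − 1(260.4) − 2(123.4) = 171.8
  V: 2660 − 1(260.4) − 3(123.4) = 2029
  U: 0 + 2(260.4) = 520.8
  M: 0 + 2(123.4) = 246.8
Total out = 2969 lbmol/h; y_V = 2029 / 2969 = 0.6836.

0.684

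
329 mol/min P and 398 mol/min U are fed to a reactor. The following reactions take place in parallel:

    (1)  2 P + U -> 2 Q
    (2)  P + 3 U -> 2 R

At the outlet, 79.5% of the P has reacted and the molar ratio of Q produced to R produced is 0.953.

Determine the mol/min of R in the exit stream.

180 mol/min

Conversion of P: P consumed = 0.795 × 329 = 261.6 mol/min = 2ξ₁ + 1ξ₂.
Selectivity: 2ξ₁ / (2ξ₂) = 0.953 → ξ₁ = 0.953 ξ₂.
Substitute: (2·0.953 + 1) ξ₂ = 261.6 → ξ₂ = 90.01 mol/min, ξ₁ = 85.77 mol/min.
Outlet amounts (n = n₀ + Σ ν·ξ):
  P: 329 − 2(85.77) − 1(90.01) = 67.44
  U: 398 − 1(85.77) − 3(90.01) = 42.21
  Q: 0 + 2(85.77) = 171.5
  R: 0 + 2(90.01) = 180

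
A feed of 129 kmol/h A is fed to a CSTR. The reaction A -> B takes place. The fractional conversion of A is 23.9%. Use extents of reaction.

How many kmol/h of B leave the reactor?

30.8 kmol/h

A reacted = 0.239 × 129 = 30.83 kmol/h; ν_A = −1, so ξ = 30.83/1 = 30.83 kmol/h.
Outlet amounts (n = n₀ + ν ξ):
  A: 129 − 1(30.83) = 98.17
  B: 0 + 1(30.83) = 30.83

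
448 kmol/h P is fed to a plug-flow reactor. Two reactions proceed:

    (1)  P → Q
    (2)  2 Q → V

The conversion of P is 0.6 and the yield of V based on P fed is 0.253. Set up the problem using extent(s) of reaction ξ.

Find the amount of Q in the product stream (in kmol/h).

42.1 kmol/h

Conversion of P: P consumed = 1ξ₁ = 0.6 × 448 → ξ₁ = 268.8 kmol/h.
Yield of V: 1ξ₂ / 448 = 0.253 → ξ₂ = 113.3 kmol/h.
Outlet amounts (n = n₀ + Σ ν·ξ):
  P: 448 − 1(268.8) = 179.2
  Q: 0 + 1(268.8) − 2(113.3) = 42.11
  V: 0 + 1(113.3) = 113.3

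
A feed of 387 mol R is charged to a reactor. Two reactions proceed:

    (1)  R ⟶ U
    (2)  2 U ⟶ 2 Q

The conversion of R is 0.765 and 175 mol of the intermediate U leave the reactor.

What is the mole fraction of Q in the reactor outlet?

Conversion of R: R consumed = 1ξ₁ = 0.765 × 387 → ξ₁ = 296.1 mol.
U balance: n_U = 0 + 1ξ₁ − 2ξ₂ = 175 → ξ₂ = (1·296.1 − 175)/2 = 60.53 mol.
Outlet amounts (n = n₀ + Σ ν·ξ):
  R: 387 − 1(296.1) = 90.94
  U: 0 + 1(296.1) − 2(60.53) = 175
  Q: 0 + 2(60.53) = 121.1
Total out = 387 mol; y_Q = 121.1 / 387 = 0.3128.

0.313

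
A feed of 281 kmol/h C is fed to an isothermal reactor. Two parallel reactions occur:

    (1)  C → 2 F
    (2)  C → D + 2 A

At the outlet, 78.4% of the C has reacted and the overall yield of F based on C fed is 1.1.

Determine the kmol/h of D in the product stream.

65.8 kmol/h

Yield of F: 2ξ₁ / 281 = 1.1 → ξ₁ = 154.6 kmol/h.
Conversion of C: 1ξ₁ + 1ξ₂ = 0.784 × 281 = 220.3 → ξ₂ = 65.75 kmol/h.
Outlet amounts (n = n₀ + Σ ν·ξ):
  C: 281 − 1(154.6) − 1(65.75) = 60.7
  F: 0 + 2(154.6) = 309.1
  D: 0 + 1(65.75) = 65.75
  A: 0 + 2(65.75) = 131.5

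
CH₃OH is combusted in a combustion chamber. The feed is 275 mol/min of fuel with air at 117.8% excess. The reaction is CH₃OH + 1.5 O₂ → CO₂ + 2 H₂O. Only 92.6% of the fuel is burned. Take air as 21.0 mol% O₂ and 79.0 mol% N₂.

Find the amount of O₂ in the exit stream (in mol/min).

516 mol/min

Stoichiometric O₂ = 1.5 × 275 = 412.5 mol/min; O₂ fed = 412.5 × 2.178 = 898.4 mol/min.
N₂ fed = 898.4 × 79/21 = 3380 mol/min.
Fuel reacted = 0.926 × 275 → ξ = 254.7 mol/min.
Outlet (n = n₀ + ν ξ):
  CH₃OH: 275 − 1(254.7) = 20.35
  O₂: 898.4 − 1.5(254.7) = 516.4
  N₂: 3380 (inert)
  CO₂: 0 + 1(254.7) = 254.7
  H₂O: 0 + 2(254.7) = 509.3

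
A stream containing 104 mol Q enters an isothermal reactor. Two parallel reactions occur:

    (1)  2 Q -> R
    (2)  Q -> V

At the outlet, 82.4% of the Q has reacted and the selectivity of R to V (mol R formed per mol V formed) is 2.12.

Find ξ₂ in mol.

ξ₂ = 16.4 mol

Conversion of Q: Q consumed = 0.824 × 104 = 85.7 mol = 2ξ₁ + 1ξ₂.
Selectivity: 1ξ₁ / (1ξ₂) = 2.12 → ξ₁ = 2.12 ξ₂.
Substitute: (2·2.12 + 1) ξ₂ = 85.7 → ξ₂ = 16.35 mol, ξ₁ = 34.67 mol.
Outlet amounts (n = n₀ + Σ ν·ξ):
  Q: 104 − 2(34.67) − 1(16.35) = 18.3
  R: 0 + 1(34.67) = 34.67
  V: 0 + 1(16.35) = 16.35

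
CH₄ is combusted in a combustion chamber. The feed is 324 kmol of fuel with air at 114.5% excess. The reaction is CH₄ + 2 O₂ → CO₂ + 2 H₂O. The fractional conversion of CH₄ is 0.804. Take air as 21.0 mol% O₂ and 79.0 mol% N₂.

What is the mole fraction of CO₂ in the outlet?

0.0375

Stoichiometric O₂ = 2 × 324 = 648 kmol; O₂ fed = 648 × 2.145 = 1390 kmol.
N₂ fed = 1390 × 79/21 = 5229 kmol.
Fuel reacted = 0.804 × 324 → ξ = 260.5 kmol.
Outlet (n = n₀ + ν ξ):
  CH₄: 324 − 1(260.5) = 63.5
  O₂: 1390 − 2(260.5) = 869
  N₂: 5229 (inert)
  CO₂: 0 + 1(260.5) = 260.5
  H₂O: 0 + 2(260.5) = 521
Total out = 6943 kmol; y_CO₂ = 260.5 / 6943 = 0.03752.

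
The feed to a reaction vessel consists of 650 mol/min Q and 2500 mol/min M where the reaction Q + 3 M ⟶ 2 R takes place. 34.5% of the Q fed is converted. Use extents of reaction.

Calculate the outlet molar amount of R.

Q reacted = 0.345 × 650 = 224.2 mol/min; ν_Q = −1, so ξ = 224.2/1 = 224.2 mol/min.
Outlet amounts (n = n₀ + ν ξ):
  Q: 650 − 1(224.2) = 425.8
  M: 2500 − 3(224.2) = 1827
  R: 0 + 2(224.2) = 448.5

448 mol/min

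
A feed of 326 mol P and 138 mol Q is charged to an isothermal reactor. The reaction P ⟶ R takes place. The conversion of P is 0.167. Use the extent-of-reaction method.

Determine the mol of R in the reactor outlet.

P reacted = 0.167 × 326 = 54.44 mol; ν_P = −1, so ξ = 54.44/1 = 54.44 mol.
Outlet amounts (n = n₀ + ν ξ):
  P: 326 − 1(54.44) = 271.6
  R: 0 + 1(54.44) = 54.44
  Q: 138 (inert)

54.4 mol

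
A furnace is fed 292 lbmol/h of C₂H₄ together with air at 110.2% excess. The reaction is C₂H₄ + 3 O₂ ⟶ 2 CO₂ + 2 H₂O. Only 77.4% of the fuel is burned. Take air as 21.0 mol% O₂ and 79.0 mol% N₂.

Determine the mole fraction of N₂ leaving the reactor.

0.765

Stoichiometric O₂ = 3 × 292 = 876 lbmol/h; O₂ fed = 876 × 2.102 = 1841 lbmol/h.
N₂ fed = 1841 × 79/21 = 6927 lbmol/h.
Fuel reacted = 0.774 × 292 → ξ = 226 lbmol/h.
Outlet (n = n₀ + ν ξ):
  C₂H₄: 292 − 1(226) = 65.99
  O₂: 1841 − 3(226) = 1163
  N₂: 6927 (inert)
  CO₂: 0 + 2(226) = 452
  H₂O: 0 + 2(226) = 452
Total out = 9060 lbmol/h; y_N₂ = 6927 / 9060 = 0.7645.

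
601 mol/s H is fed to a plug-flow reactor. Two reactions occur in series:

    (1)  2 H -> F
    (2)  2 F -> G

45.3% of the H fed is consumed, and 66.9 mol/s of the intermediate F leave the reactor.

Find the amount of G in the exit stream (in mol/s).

34.6 mol/s

Conversion of H: H consumed = 2ξ₁ = 0.453 × 601 → ξ₁ = 136.1 mol/s.
F balance: n_F = 0 + 1ξ₁ − 2ξ₂ = 66.9 → ξ₂ = (1·136.1 − 66.9)/2 = 34.61 mol/s.
Outlet amounts (n = n₀ + Σ ν·ξ):
  H: 601 − 2(136.1) = 328.7
  F: 0 + 1(136.1) − 2(34.61) = 66.9
  G: 0 + 1(34.61) = 34.61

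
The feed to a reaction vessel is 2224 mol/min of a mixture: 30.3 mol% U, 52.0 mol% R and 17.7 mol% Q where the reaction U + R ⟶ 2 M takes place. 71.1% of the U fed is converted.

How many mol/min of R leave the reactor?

677 mol/min

U reacted = 0.711 × 673.9 = 479.1 mol/min; ν_U = −1, so ξ = 479.1/1 = 479.1 mol/min.
Outlet amounts (n = n₀ + ν ξ):
  U: 673.9 − 1(479.1) = 194.7
  R: 1156 − 1(479.1) = 677.4
  M: 0 + 2(479.1) = 958.2
  Q: 393.6 (inert)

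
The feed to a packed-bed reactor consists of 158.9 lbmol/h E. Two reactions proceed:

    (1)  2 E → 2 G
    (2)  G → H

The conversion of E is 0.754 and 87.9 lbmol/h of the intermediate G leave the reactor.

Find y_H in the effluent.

0.201

Conversion of E: E consumed = 2ξ₁ = 0.754 × 158.9 → ξ₁ = 59.91 lbmol/h.
G balance: n_G = 0 + 2ξ₁ − 1ξ₂ = 87.9 → ξ₂ = (2·59.91 − 87.9)/1 = 31.91 lbmol/h.
Outlet amounts (n = n₀ + Σ ν·ξ):
  E: 158.9 − 2(59.91) = 39.09
  G: 0 + 2(59.91) − 1(31.91) = 87.9
  H: 0 + 1(31.91) = 31.91
Total out = 158.9 lbmol/h; y_H = 31.91 / 158.9 = 0.2008.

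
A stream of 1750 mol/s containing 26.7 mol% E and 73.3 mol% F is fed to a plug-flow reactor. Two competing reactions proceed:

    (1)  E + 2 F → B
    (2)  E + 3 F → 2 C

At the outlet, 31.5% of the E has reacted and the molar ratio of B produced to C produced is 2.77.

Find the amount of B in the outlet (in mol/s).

125 mol/s

Conversion of E: E consumed = 0.315 × 467.2 = 147.2 mol/s = 1ξ₁ + 1ξ₂.
Selectivity: 1ξ₁ / (2ξ₂) = 2.77 → ξ₁ = 5.54 ξ₂.
Substitute: (1·5.54 + 1) ξ₂ = 147.2 → ξ₂ = 22.51 mol/s, ξ₁ = 124.7 mol/s.
Outlet amounts (n = n₀ + Σ ν·ξ):
  E: 467.2 − 1(124.7) − 1(22.51) = 320.1
  F: 1283 − 2(124.7) − 3(22.51) = 965.9
  B: 0 + 1(124.7) = 124.7
  C: 0 + 2(22.51) = 45.01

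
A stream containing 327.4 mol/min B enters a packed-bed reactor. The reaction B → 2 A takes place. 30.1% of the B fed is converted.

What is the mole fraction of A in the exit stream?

0.463

B reacted = 0.301 × 327.4 = 98.55 mol/min; ν_B = −1, so ξ = 98.55/1 = 98.55 mol/min.
Outlet amounts (n = n₀ + ν ξ):
  B: 327.4 − 1(98.55) = 228.9
  A: 0 + 2(98.55) = 197.1
Total out = 425.9 mol/min; y_A = 197.1 / 425.9 = 0.4627.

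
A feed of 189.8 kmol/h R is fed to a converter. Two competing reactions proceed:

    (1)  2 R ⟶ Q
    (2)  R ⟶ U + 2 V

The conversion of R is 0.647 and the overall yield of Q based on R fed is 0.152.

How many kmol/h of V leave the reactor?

Yield of Q: 1ξ₁ / 189.8 = 0.152 → ξ₁ = 28.85 kmol/h.
Conversion of R: 2ξ₁ + 1ξ₂ = 0.647 × 189.8 = 122.8 → ξ₂ = 65.1 kmol/h.
Outlet amounts (n = n₀ + Σ ν·ξ):
  R: 189.8 − 2(28.85) − 1(65.1) = 67
  Q: 0 + 1(28.85) = 28.85
  U: 0 + 1(65.1) = 65.1
  V: 0 + 2(65.1) = 130.2

130 kmol/h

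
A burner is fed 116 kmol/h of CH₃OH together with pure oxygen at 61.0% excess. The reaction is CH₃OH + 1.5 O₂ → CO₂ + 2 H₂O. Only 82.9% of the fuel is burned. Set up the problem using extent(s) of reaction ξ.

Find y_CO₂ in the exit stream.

0.216

Stoichiometric O₂ = 1.5 × 116 = 174 kmol/h; O₂ fed = 174 × 1.610 = 280.1 kmol/h.
Fuel reacted = 0.829 × 116 → ξ = 96.16 kmol/h.
Outlet (n = n₀ + ν ξ):
  CH₃OH: 116 − 1(96.16) = 19.84
  O₂: 280.1 − 1.5(96.16) = 135.9
  CO₂: 0 + 1(96.16) = 96.16
  H₂O: 0 + 2(96.16) = 192.3
Total out = 444.2 kmol/h; y_CO₂ = 96.16 / 444.2 = 0.2165.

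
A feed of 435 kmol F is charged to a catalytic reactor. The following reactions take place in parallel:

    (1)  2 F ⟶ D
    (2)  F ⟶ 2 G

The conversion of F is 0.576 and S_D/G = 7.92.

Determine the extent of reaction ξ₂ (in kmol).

Conversion of F: F consumed = 0.576 × 435 = 250.6 kmol = 2ξ₁ + 1ξ₂.
Selectivity: 1ξ₁ / (2ξ₂) = 7.92 → ξ₁ = 15.84 ξ₂.
Substitute: (2·15.84 + 1) ξ₂ = 250.6 → ξ₂ = 7.667 kmol, ξ₁ = 121.4 kmol.
Outlet amounts (n = n₀ + Σ ν·ξ):
  F: 435 − 2(121.4) − 1(7.667) = 184.4
  D: 0 + 1(121.4) = 121.4
  G: 0 + 2(7.667) = 15.33

ξ₂ = 7.67 kmol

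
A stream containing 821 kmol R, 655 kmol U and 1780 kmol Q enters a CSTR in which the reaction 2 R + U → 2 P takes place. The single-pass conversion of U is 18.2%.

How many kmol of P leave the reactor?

238 kmol

U reacted = 0.182 × 655 = 119.2 kmol; ν_U = −1, so ξ = 119.2/1 = 119.2 kmol.
Outlet amounts (n = n₀ + ν ξ):
  R: 821 − 2(119.2) = 582.6
  U: 655 − 1(119.2) = 535.8
  P: 0 + 2(119.2) = 238.4
  Q: 1780 (inert)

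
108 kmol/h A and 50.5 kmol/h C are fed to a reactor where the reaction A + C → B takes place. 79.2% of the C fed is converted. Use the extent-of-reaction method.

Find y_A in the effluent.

C reacted = 0.792 × 50.5 = 40 kmol/h; ν_C = −1, so ξ = 40/1 = 40 kmol/h.
Outlet amounts (n = n₀ + ν ξ):
  A: 108 − 1(40) = 68
  C: 50.5 − 1(40) = 10.5
  B: 0 + 1(40) = 40
Total out = 118.5 kmol/h; y_A = 68 / 118.5 = 0.5739.

0.574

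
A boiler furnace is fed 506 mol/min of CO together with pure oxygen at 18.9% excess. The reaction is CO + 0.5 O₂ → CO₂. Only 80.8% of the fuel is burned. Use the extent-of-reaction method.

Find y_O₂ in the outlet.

Stoichiometric O₂ = 0.5 × 506 = 253 mol/min; O₂ fed = 253 × 1.189 = 300.8 mol/min.
Fuel reacted = 0.808 × 506 → ξ = 408.8 mol/min.
Outlet (n = n₀ + ν ξ):
  CO: 506 − 1(408.8) = 97.15
  O₂: 300.8 − 0.5(408.8) = 96.39
  CO₂: 0 + 1(408.8) = 408.8
Total out = 602.4 mol/min; y_O₂ = 96.39 / 602.4 = 0.16.

0.16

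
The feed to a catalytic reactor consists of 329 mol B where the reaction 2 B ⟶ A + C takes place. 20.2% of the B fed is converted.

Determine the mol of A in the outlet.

B reacted = 0.202 × 329 = 66.46 mol; ν_B = −2, so ξ = 66.46/2 = 33.23 mol.
Outlet amounts (n = n₀ + ν ξ):
  B: 329 − 2(33.23) = 262.5
  A: 0 + 1(33.23) = 33.23
  C: 0 + 1(33.23) = 33.23

33.2 mol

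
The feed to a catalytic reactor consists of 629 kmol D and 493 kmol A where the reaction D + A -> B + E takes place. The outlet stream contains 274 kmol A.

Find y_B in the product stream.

0.195

For A: n = n₀ − 1ξ → 274 = 493 − 1ξ, giving ξ = 219 kmol.
Outlet amounts (n = n₀ + ν ξ):
  D: 629 − 1(219) = 410
  A: 493 − 1(219) = 274
  B: 0 + 1(219) = 219
  E: 0 + 1(219) = 219
Total out = 1122 kmol; y_B = 219 / 1122 = 0.1952.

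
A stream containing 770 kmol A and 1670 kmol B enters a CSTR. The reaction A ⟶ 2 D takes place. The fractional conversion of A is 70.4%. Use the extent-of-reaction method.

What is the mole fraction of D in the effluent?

0.364

A reacted = 0.704 × 770 = 542.1 kmol; ν_A = −1, so ξ = 542.1/1 = 542.1 kmol.
Outlet amounts (n = n₀ + ν ξ):
  A: 770 − 1(542.1) = 227.9
  D: 0 + 2(542.1) = 1084
  B: 1670 (inert)
Total out = 2982 kmol; y_D = 1084 / 2982 = 0.3636.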